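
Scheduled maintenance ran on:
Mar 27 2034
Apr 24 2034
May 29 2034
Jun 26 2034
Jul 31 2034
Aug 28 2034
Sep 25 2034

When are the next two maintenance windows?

Oct 30 2034, Nov 27 2034

All Mondays; the gaps (28, 35, 28, 35, 28, 28) vary with month length.
This is the last Monday of each month.
October 2034 ends with Monday Oct 30 2034.
November 2034 ends with Monday Nov 27 2034.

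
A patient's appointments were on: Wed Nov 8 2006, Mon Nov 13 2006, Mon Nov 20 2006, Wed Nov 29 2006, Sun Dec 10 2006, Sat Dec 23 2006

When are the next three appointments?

Sun Jan 7 2007, Wed Jan 24 2007, Mon Feb 12 2007

Gaps: 5, 7, 9, 11, 13 days — each gap is 2 larger than the previous one.
Next gap: 15 days. Sat Dec 23 2006 + 15 days = Sun Jan 7 2007.
Next gap: 17 days. Sun Jan 7 2007 + 17 days = Wed Jan 24 2007.
Next gap: 19 days. Wed Jan 24 2007 + 19 days = Mon Feb 12 2007.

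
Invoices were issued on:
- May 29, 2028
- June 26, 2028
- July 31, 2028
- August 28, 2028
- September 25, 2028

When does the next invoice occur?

All Mondays; the gaps (28, 35, 28, 28) vary with month length.
This is the last Monday of each month.
Last Monday of October 2028: October 30, 2028.

October 30, 2028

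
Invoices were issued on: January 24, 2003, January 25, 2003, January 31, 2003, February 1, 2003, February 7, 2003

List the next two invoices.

February 8, 2003; February 14, 2003

Gaps: 1, 6, 1, 6 days — not constant, but cyclic with period 2.
The events fall on every Friday and Saturday.
Next Saturday: February 8, 2003.
Next Friday: February 14, 2003.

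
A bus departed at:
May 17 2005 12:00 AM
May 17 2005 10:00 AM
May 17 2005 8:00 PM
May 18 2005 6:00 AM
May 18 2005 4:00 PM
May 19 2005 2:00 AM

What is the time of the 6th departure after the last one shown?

May 21 2005 2:00 PM

Spacing: 10, 10, 10, 10, 10 h — constant 10 h.
May 19 2005 2:00 AM + 10 h = May 19 2005 12:00 PM.
May 19 2005 12:00 PM + 10 h = May 19 2005 10:00 PM.
May 19 2005 10:00 PM + 10 h = May 20 2005 8:00 AM.
May 20 2005 8:00 AM + 10 h = May 20 2005 6:00 PM.
May 20 2005 6:00 PM + 10 h = May 21 2005 4:00 AM.
May 21 2005 4:00 AM + 10 h = May 21 2005 2:00 PM.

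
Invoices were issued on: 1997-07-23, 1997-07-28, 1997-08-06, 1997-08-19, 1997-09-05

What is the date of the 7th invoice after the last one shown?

1998-04-24

Intervals are 5, 9, 13, 17 days — an arithmetic progression with common difference 4.
Next gap: 21 days. 1997-09-05 + 21 days = 1997-09-26.
Next gap: 25 days. 1997-09-26 + 25 days = 1997-10-21.
Next gap: 29 days. 1997-10-21 + 29 days = 1997-11-19.
Next gap: 33 days. 1997-11-19 + 33 days = 1997-12-22.
Next gap: 37 days. 1997-12-22 + 37 days = 1998-01-28.
Next gap: 41 days. 1998-01-28 + 41 days = 1998-03-10.
Next gap: 45 days. 1998-03-10 + 45 days = 1998-04-24.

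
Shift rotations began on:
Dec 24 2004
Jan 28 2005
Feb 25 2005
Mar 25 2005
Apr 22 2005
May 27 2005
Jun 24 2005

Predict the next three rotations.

Gaps: 35, 28, 28, 28, 35, 28 days — a mix of 28 and 35. Every date is a Friday.
Each is the 4th Friday of its month.
4th Friday of July 2005: Jul 22 2005.
August 2005 — 4th Friday is Aug 26 2005.
4th Friday of September 2005: Sep 23 2005.

Jul 22 2005, Aug 26 2005, Sep 23 2005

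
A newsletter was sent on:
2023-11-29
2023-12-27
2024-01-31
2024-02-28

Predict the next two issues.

2024-03-27, 2024-04-24

These are Wednesdays with 28, 35, 28-day gaps.
Each is the final Wednesday of its month — 2023-11-29 is past the 28th, so '4th Wednesday' doesn't fit.
Last Wednesday of March 2024: 2024-03-27.
Last Wednesday of April 2024: 2024-04-24.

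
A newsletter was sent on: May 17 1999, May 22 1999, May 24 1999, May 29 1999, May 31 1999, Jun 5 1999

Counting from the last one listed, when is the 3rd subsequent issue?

The gap pattern 5, 2, 5, 2, 5 repeats every 2 events.
These are the Mondays and Saturdays of each week.
The following Monday is Jun 7 1999.
Next Saturday: Jun 12 1999.
The following Monday is Jun 14 1999.

Jun 14 1999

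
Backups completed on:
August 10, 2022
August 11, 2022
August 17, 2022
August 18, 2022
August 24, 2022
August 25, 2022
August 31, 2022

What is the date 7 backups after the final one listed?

September 22, 2022

Gaps: 1, 6, 1, 6, 1, 6 days — not constant, but cyclic with period 2.
The events fall on every Wednesday and Thursday.
Next Thursday: September 1, 2022.
The following Wednesday is September 7, 2022.
The following Thursday is September 8, 2022.
Next Wednesday: September 14, 2022.
Next Thursday: September 15, 2022.
Next Wednesday: September 21, 2022.
Next Thursday: September 22, 2022.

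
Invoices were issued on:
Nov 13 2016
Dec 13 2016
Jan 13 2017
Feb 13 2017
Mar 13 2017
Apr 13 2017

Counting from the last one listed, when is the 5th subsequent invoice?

Gaps: 30, 31, 31, 28, 31 days — not constant. Every event is on the 13th of the month.
Pattern: the 13th of each month.
Next: May 2017 → May 13 2017.
June 2017: Jun 13 2017.
Next: July 2017 → Jul 13 2017.
August 2017: Aug 13 2017.
September 2017: Sep 13 2017.

Sep 13 2017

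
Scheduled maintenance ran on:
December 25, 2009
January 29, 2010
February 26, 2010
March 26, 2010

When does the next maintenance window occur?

These are Fridays with 35, 28, 28-day gaps.
Each is the final Friday of its month — January 29, 2010 is past the 28th, so '4th Friday' doesn't fit.
Last Friday of April 2010: April 30, 2010.

April 30, 2010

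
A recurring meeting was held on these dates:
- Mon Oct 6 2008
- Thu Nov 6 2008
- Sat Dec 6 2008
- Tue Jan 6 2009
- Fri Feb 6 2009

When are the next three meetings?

Fri Mar 6 2009, Mon Apr 6 2009, Wed May 6 2009

Each date is the 6th; the gaps (31, 30, 31, 31) track the month lengths.
The rule is the 6th of each month.
Next: March 2009 → Fri Mar 6 2009.
April 2009: Mon Apr 6 2009.
May 2009: Wed May 6 2009.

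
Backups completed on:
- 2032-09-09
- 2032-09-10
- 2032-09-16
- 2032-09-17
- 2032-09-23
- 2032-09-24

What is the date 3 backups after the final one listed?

2032-10-07

The gap pattern 1, 6, 1, 6, 1 repeats every 2 events.
These are the Thursdays and Fridays of each week.
The following Thursday is 2032-09-30.
Next Friday: 2032-10-01.
The following Thursday is 2032-10-07.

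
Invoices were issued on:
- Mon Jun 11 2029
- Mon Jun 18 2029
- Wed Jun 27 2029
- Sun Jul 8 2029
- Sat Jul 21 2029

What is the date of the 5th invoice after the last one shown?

Wed Oct 24 2029

The spacing grows by 2 each time: 7, 9, 11, 13 days.
Next gap: 15 days. Sat Jul 21 2029 + 15 days = Sun Aug 5 2029.
Next gap: 17 days. Sun Aug 5 2029 + 17 days = Wed Aug 22 2029.
Next gap: 19 days. Wed Aug 22 2029 + 19 days = Mon Sep 10 2029.
Next gap: 21 days. Mon Sep 10 2029 + 21 days = Mon Oct 1 2029.
Next gap: 23 days. Mon Oct 1 2029 + 23 days = Wed Oct 24 2029.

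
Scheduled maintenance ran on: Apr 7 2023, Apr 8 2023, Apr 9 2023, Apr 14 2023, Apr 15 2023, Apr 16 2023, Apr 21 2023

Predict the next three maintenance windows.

Gaps: 1, 1, 5, 1, 1, 5 days — not constant, but cyclic with period 3.
The events fall on every Friday, Saturday and Sunday.
The following Saturday is Apr 22 2023.
The following Sunday is Apr 23 2023.
Next Friday: Apr 28 2023.

Apr 22 2023, Apr 23 2023, Apr 28 2023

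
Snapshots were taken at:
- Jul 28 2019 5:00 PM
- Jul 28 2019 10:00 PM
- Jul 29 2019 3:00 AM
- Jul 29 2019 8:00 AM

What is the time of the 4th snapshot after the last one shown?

Jul 30 2019 4:00 AM

Gaps: 5, 5, 5 hours — each event is 5 hours after the previous one.
Jul 29 2019 8:00 AM + 5 h = Jul 29 2019 1:00 PM.
Jul 29 2019 1:00 PM + 5 h = Jul 29 2019 6:00 PM.
Jul 29 2019 6:00 PM + 5 h = Jul 29 2019 11:00 PM.
Jul 29 2019 11:00 PM + 5 h = Jul 30 2019 4:00 AM.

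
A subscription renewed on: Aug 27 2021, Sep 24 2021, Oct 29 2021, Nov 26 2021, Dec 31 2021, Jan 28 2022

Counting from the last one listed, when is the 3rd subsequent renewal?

Every date is a Friday; gaps 28, 35, 28, 35, 28 days.
Each is the last Friday of its month (at least one falls on the 29th or later, ruling out '4th Friday').
Last Friday of February 2022: Feb 25 2022.
March 2022 ends with Friday Mar 25 2022.
April 2022 ends with Friday Apr 29 2022.

Apr 29 2022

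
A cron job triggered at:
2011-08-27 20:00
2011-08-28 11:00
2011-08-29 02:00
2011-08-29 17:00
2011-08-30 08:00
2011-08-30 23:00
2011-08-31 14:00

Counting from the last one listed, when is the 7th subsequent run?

The interval is a steady 15 hours (15, 15, 15, 15, 15, 15).
2011-08-31 14:00 + 15 h = 2011-09-01 05:00.
2011-09-01 05:00 + 15 h = 2011-09-01 20:00.
2011-09-01 20:00 + 15 h = 2011-09-02 11:00.
2011-09-02 11:00 + 15 h = 2011-09-03 02:00.
2011-09-03 02:00 + 15 h = 2011-09-03 17:00.
2011-09-03 17:00 + 15 h = 2011-09-04 08:00.
2011-09-04 08:00 + 15 h = 2011-09-04 23:00.

2011-09-04 23:00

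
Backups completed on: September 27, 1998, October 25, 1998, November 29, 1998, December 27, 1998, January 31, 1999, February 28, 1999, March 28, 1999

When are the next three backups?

April 25, 1999; May 30, 1999; June 27, 1999

Every date is a Sunday; gaps 28, 35, 28, 35, 28, 28 days.
Each is the last Sunday of its month (at least one falls on the 29th or later, ruling out '4th Sunday').
April 1999 ends with Sunday April 25, 1999.
May 1999 ends with Sunday May 30, 1999.
June 1999 ends with Sunday June 27, 1999.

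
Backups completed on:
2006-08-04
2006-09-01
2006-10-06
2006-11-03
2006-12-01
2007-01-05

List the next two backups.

Gaps: 28, 35, 28, 28, 35 days — a mix of 28 and 35. Every date is a Friday.
Each is the 1st Friday of its month.
February 2007 — 1st Friday is 2007-02-02.
1st Friday of March 2007: 2007-03-02.

2007-02-02, 2007-03-02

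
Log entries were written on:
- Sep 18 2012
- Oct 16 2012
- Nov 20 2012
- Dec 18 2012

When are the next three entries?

These are Tuesdays at 28- or 35-day spacing (28, 35, 28).
The pattern: 3rd Tuesday of the month.
January 2013 — 3rd Tuesday is Jan 15 2013.
February 2013 — 3rd Tuesday is Feb 19 2013.
3rd Tuesday of March 2013: Mar 19 2013.

Jan 15 2013, Feb 19 2013, Mar 19 2013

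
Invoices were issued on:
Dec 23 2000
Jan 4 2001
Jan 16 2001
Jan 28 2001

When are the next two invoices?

The spacing is 12, 12, 12 days — always 12 days.
Jan 28 2001 + 12 days = Feb 9 2001.
Feb 9 2001 + 12 days = Feb 21 2001.

Feb 9 2001, Feb 21 2001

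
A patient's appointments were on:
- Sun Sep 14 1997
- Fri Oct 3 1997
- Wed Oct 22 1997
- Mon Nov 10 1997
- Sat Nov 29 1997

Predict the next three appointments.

Thu Dec 18 1997, Tue Jan 6 1998, Sun Jan 25 1998

The spacing is 19, 19, 19, 19 days — always 19 days.
Sat Nov 29 1997 + 19 days = Thu Dec 18 1997.
Thu Dec 18 1997 + 19 days = Tue Jan 6 1998.
Tue Jan 6 1998 + 19 days = Sun Jan 25 1998.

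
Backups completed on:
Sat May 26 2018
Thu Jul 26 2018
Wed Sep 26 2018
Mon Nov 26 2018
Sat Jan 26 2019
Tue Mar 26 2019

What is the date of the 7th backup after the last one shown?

Tue May 26 2020

Gaps: 61, 62, 61, 61, 59 days — not constant. Every event is on the 26th of the month.
Pattern: the 26th of every 2 months.
May 2019: Sun May 26 2019.
Next: July 2019 → Fri Jul 26 2019.
September 2019: Thu Sep 26 2019.
Next: November 2019 → Tue Nov 26 2019.
January 2020: Sun Jan 26 2020.
Next: March 2020 → Thu Mar 26 2020.
Next: May 2020 → Tue May 26 2020.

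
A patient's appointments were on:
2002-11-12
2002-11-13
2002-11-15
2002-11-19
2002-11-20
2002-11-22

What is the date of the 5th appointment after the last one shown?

Gaps: 1, 2, 4, 1, 2 days — not constant, but cyclic with period 3.
The events fall on every Tuesday, Wednesday and Friday.
The following Tuesday is 2002-11-26.
The following Wednesday is 2002-11-27.
Next Friday: 2002-11-29.
The following Tuesday is 2002-12-03.
The following Wednesday is 2002-12-04.

2002-12-04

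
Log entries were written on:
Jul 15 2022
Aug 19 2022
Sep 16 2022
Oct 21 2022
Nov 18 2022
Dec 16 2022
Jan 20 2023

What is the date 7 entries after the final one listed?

These are Fridays at 28- or 35-day spacing (35, 28, 35, 28, 28, 35).
The pattern: 3rd Friday of the month.
February 2023 — 3rd Friday is Feb 17 2023.
3rd Friday of March 2023: Mar 17 2023.
3rd Friday of April 2023: Apr 21 2023.
3rd Friday of May 2023: May 19 2023.
June 2023 — 3rd Friday is Jun 16 2023.
July 2023 — 3rd Friday is Jul 21 2023.
August 2023 — 3rd Friday is Aug 18 2023.

Aug 18 2023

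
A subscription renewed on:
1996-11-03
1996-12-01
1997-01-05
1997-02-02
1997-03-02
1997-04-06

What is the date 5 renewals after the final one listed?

1997-09-07

Gaps: 28, 35, 28, 28, 35 days — a mix of 28 and 35. Every date is a Sunday.
Each is the 1st Sunday of its month.
1st Sunday of May 1997: 1997-05-04.
June 1997 — 1st Sunday is 1997-06-01.
July 1997 — 1st Sunday is 1997-07-06.
1st Sunday of August 1997: 1997-08-03.
1st Sunday of September 1997: 1997-09-07.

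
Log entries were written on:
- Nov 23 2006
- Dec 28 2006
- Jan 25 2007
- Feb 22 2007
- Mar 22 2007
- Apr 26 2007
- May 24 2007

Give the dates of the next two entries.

These are Thursdays at 28- or 35-day spacing (35, 28, 28, 28, 35, 28).
The pattern: 4th Thursday of the month.
4th Thursday of June 2007: Jun 28 2007.
July 2007 — 4th Thursday is Jul 26 2007.

Jun 28 2007, Jul 26 2007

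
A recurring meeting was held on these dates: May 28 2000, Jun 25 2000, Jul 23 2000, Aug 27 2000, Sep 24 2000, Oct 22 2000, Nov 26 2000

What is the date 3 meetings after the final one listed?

Feb 25 2001

All dates are Sundays, 28, 28, 35, 28, 28, 35 days apart.
Specifically, the 4th Sunday of each month.
4th Sunday of December 2000: Dec 24 2000.
4th Sunday of January 2001: Jan 28 2001.
4th Sunday of February 2001: Feb 25 2001.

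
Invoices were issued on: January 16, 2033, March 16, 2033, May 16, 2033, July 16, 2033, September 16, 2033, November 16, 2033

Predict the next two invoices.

Each date is the 16th; the gaps (59, 61, 61, 62, 61) track the month lengths.
The rule is the 16th of every 2 months.
January 2034: January 16, 2034.
Next: March 2034 → March 16, 2034.

January 16, 2034; March 16, 2034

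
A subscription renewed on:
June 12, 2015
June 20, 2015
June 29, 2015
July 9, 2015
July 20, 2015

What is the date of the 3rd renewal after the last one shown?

Gaps: 8, 9, 10, 11 days — each gap is 1 larger than the previous one.
Next gap: 12 days. July 20, 2015 + 12 days = August 1, 2015.
Next gap: 13 days. August 1, 2015 + 13 days = August 14, 2015.
Next gap: 14 days. August 14, 2015 + 14 days = August 28, 2015.

August 28, 2015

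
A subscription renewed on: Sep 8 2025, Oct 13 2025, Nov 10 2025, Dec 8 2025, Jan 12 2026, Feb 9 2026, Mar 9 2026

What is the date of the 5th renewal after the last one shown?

Aug 10 2026

Gaps: 35, 28, 28, 35, 28, 28 days — a mix of 28 and 35. Every date is a Monday.
Each is the 2nd Monday of its month.
April 2026 — 2nd Monday is Apr 13 2026.
May 2026 — 2nd Monday is May 11 2026.
June 2026 — 2nd Monday is Jun 8 2026.
July 2026 — 2nd Monday is Jul 13 2026.
August 2026 — 2nd Monday is Aug 10 2026.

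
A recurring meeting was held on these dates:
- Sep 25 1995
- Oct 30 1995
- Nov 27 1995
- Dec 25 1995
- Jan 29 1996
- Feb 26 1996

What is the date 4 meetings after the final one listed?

All Mondays; the gaps (35, 28, 28, 35, 28) vary with month length.
This is the last Monday of each month.
Last Monday of March 1996: Mar 25 1996.
April 1996 ends with Monday Apr 29 1996.
May 1996 ends with Monday May 27 1996.
June 1996 ends with Monday Jun 24 1996.

Jun 24 1996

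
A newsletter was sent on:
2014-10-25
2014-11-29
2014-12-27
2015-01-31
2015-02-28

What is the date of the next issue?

These are Saturdays with 35, 28, 35, 28-day gaps.
Each is the final Saturday of its month — 2014-11-29 is past the 28th, so '4th Saturday' doesn't fit.
March 2015 ends with Saturday 2015-03-28.

2015-03-28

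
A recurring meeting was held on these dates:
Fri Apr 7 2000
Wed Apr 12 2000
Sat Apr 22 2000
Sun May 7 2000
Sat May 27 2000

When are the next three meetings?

Wed Jun 21 2000, Fri Jul 21 2000, Fri Aug 25 2000

Intervals are 5, 10, 15, 20 days — an arithmetic progression with common difference 5.
Next gap: 25 days. Sat May 27 2000 + 25 days = Wed Jun 21 2000.
Next gap: 30 days. Wed Jun 21 2000 + 30 days = Fri Jul 21 2000.
Next gap: 35 days. Fri Jul 21 2000 + 35 days = Fri Aug 25 2000.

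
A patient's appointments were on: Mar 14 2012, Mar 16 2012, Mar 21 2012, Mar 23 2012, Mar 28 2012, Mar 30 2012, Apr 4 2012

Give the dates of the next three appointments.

Every event lands on a Wednesday or Friday (gaps cycle 2, 5, 2, 5, 2, 5).
So the schedule is: every Wednesday and Friday.
Next Friday: Apr 6 2012.
The following Wednesday is Apr 11 2012.
Next Friday: Apr 13 2012.

Apr 6 2012, Apr 11 2012, Apr 13 2012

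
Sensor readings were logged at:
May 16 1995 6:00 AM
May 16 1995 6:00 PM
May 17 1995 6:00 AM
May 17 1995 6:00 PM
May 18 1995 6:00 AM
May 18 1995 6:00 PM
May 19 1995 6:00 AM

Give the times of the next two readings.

Gaps: 12, 12, 12, 12, 12, 12 hours — each event is 12 hours after the previous one.
May 19 1995 6:00 AM + 12 h = May 19 1995 6:00 PM.
May 19 1995 6:00 PM + 12 h = May 20 1995 6:00 AM.

May 19 1995 6:00 PM, May 20 1995 6:00 AM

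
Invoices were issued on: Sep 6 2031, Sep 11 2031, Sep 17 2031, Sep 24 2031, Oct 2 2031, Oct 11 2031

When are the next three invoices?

Oct 21 2031, Nov 1 2031, Nov 13 2031

The spacing grows by 1 each time: 5, 6, 7, 8, 9 days.
Next gap: 10 days. Oct 11 2031 + 10 days = Oct 21 2031.
Next gap: 11 days. Oct 21 2031 + 11 days = Nov 1 2031.
Next gap: 12 days. Nov 1 2031 + 12 days = Nov 13 2031.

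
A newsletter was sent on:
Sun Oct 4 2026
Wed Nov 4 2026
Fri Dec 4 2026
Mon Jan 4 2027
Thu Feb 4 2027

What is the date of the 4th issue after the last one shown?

The day-of-month is always 4 (31, 30, 31, 31 days between events).
So this recurs on the 4th of each month.
March 2027: Thu Mar 4 2027.
Next: April 2027 → Sun Apr 4 2027.
May 2027: Tue May 4 2027.
Next: June 2027 → Fri Jun 4 2027.

Fri Jun 4 2027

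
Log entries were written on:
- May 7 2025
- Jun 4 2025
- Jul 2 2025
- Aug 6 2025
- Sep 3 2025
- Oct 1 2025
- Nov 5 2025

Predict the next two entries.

All dates are Wednesdays, 28, 28, 35, 28, 28, 35 days apart.
Specifically, the 1st Wednesday of each month.
1st Wednesday of December 2025: Dec 3 2025.
January 2026 — 1st Wednesday is Jan 7 2026.

Dec 3 2025, Jan 7 2026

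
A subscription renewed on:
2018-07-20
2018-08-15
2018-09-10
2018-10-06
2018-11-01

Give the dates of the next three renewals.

2018-11-27, 2018-12-23, 2019-01-18

The spacing is 26, 26, 26, 26 days — always 26 days.
2018-11-01 + 26 days = 2018-11-27.
2018-11-27 + 26 days = 2018-12-23.
2018-12-23 + 26 days = 2019-01-18.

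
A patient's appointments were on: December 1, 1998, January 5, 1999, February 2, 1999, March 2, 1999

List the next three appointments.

April 6, 1999; May 4, 1999; June 1, 1999

These are Tuesdays at 28- or 35-day spacing (35, 28, 28).
The pattern: 1st Tuesday of the month.
1st Tuesday of April 1999: April 6, 1999.
May 1999 — 1st Tuesday is May 4, 1999.
June 1999 — 1st Tuesday is June 1, 1999.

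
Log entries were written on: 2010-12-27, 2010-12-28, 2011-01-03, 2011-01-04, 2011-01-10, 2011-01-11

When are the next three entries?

2011-01-17, 2011-01-18, 2011-01-24

Every event lands on a Monday or Tuesday (gaps cycle 1, 6, 1, 6, 1).
So the schedule is: every Monday and Tuesday.
The following Monday is 2011-01-17.
Next Tuesday: 2011-01-18.
The following Monday is 2011-01-24.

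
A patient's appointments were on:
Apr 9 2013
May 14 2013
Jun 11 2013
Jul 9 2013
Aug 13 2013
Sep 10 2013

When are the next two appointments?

Oct 8 2013, Nov 12 2013

All dates are Tuesdays, 35, 28, 28, 35, 28 days apart.
Specifically, the 2nd Tuesday of each month.
October 2013 — 2nd Tuesday is Oct 8 2013.
2nd Tuesday of November 2013: Nov 12 2013.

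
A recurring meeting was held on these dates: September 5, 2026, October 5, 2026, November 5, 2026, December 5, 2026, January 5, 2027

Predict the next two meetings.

February 5, 2027; March 5, 2027

Gaps: 30, 31, 30, 31 days — not constant. Every event is on the 5th of the month.
Pattern: the 5th of each month.
February 2027: February 5, 2027.
Next: March 2027 → March 5, 2027.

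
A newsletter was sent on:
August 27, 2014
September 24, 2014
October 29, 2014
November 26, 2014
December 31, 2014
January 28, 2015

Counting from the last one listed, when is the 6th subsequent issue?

These are Wednesdays with 28, 35, 28, 35, 28-day gaps.
Each is the final Wednesday of its month — October 29, 2014 is past the 28th, so '4th Wednesday' doesn't fit.
Last Wednesday of February 2015: February 25, 2015.
March 2015 ends with Wednesday March 25, 2015.
Last Wednesday of April 2015: April 29, 2015.
May 2015 ends with Wednesday May 27, 2015.
Last Wednesday of June 2015: June 24, 2015.
Last Wednesday of July 2015: July 29, 2015.

July 29, 2015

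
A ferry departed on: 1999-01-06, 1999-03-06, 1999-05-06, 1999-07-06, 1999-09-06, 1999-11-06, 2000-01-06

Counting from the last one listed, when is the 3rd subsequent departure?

Gaps: 59, 61, 61, 62, 61, 61 days — not constant. Every event is on the 6th of the month.
Pattern: the 6th of every 2 months.
Next: March 2000 → 2000-03-06.
Next: May 2000 → 2000-05-06.
July 2000: 2000-07-06.

2000-07-06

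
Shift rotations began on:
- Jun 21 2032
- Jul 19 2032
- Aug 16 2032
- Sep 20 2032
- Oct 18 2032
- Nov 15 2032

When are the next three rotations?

These are Mondays at 28- or 35-day spacing (28, 28, 35, 28, 28).
The pattern: 3rd Monday of the month.
3rd Monday of December 2032: Dec 20 2032.
January 2033 — 3rd Monday is Jan 17 2033.
3rd Monday of February 2033: Feb 21 2033.

Dec 20 2032, Jan 17 2033, Feb 21 2033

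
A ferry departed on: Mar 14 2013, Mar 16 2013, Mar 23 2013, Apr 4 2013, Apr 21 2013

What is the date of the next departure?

Gaps: 2, 7, 12, 17 days — each gap is 5 larger than the previous one.
Next gap: 22 days. Apr 21 2013 + 22 days = May 13 2013.

May 13 2013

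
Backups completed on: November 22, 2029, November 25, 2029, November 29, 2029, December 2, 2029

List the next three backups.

December 6, 2029; December 9, 2029; December 13, 2029

The gap pattern 3, 4, 3 repeats every 2 events.
These are the Thursdays and Sundays of each week.
The following Thursday is December 6, 2029.
Next Sunday: December 9, 2029.
Next Thursday: December 13, 2029.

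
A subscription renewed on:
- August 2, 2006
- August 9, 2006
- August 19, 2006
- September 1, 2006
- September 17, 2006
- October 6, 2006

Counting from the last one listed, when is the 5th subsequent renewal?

February 23, 2007

Gaps: 7, 10, 13, 16, 19 days — each gap is 3 larger than the previous one.
Next gap: 22 days. October 6, 2006 + 22 days = October 28, 2006.
Next gap: 25 days. October 28, 2006 + 25 days = November 22, 2006.
Next gap: 28 days. November 22, 2006 + 28 days = December 20, 2006.
Next gap: 31 days. December 20, 2006 + 31 days = January 20, 2007.
Next gap: 34 days. January 20, 2007 + 34 days = February 23, 2007.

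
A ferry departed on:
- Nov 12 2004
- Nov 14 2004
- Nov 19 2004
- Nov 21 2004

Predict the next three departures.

Gaps: 2, 5, 2 days — not constant, but cyclic with period 2.
The events fall on every Friday and Sunday.
The following Friday is Nov 26 2004.
Next Sunday: Nov 28 2004.
The following Friday is Dec 3 2004.

Nov 26 2004, Nov 28 2004, Dec 3 2004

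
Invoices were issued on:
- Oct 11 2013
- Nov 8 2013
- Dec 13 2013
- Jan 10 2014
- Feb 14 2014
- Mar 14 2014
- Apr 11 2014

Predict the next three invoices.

May 9 2014, Jun 13 2014, Jul 11 2014

All dates are Fridays, 28, 35, 28, 35, 28, 28 days apart.
Specifically, the 2nd Friday of each month.
2nd Friday of May 2014: May 9 2014.
2nd Friday of June 2014: Jun 13 2014.
2nd Friday of July 2014: Jul 11 2014.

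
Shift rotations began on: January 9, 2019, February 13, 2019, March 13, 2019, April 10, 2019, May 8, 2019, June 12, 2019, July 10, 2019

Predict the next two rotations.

All dates are Wednesdays, 35, 28, 28, 28, 35, 28 days apart.
Specifically, the 2nd Wednesday of each month.
2nd Wednesday of August 2019: August 14, 2019.
September 2019 — 2nd Wednesday is September 11, 2019.

August 14, 2019; September 11, 2019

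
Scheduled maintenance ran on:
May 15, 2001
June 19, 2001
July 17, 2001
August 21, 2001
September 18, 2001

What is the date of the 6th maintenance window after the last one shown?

All dates are Tuesdays, 35, 28, 35, 28 days apart.
Specifically, the 3rd Tuesday of each month.
3rd Tuesday of October 2001: October 16, 2001.
3rd Tuesday of November 2001: November 20, 2001.
December 2001 — 3rd Tuesday is December 18, 2001.
January 2002 — 3rd Tuesday is January 15, 2002.
3rd Tuesday of February 2002: February 19, 2002.
3rd Tuesday of March 2002: March 19, 2002.

March 19, 2002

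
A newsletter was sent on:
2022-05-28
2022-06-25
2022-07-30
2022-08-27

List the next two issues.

2022-09-24, 2022-10-29

These are Saturdays with 28, 35, 28-day gaps.
Each is the final Saturday of its month — 2022-07-30 is past the 28th, so '4th Saturday' doesn't fit.
Last Saturday of September 2022: 2022-09-24.
October 2022 ends with Saturday 2022-10-29.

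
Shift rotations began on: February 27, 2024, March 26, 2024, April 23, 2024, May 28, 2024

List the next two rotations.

All dates are Tuesdays, 28, 28, 35 days apart.
Specifically, the 4th Tuesday of each month.
4th Tuesday of June 2024: June 25, 2024.
July 2024 — 4th Tuesday is July 23, 2024.

June 25, 2024; July 23, 2024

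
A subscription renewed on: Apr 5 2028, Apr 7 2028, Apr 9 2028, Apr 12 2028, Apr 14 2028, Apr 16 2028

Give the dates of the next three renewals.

Gaps: 2, 2, 3, 2, 2 days — not constant, but cyclic with period 3.
The events fall on every Wednesday, Friday and Sunday.
The following Wednesday is Apr 19 2028.
Next Friday: Apr 21 2028.
Next Sunday: Apr 23 2028.

Apr 19 2028, Apr 21 2028, Apr 23 2028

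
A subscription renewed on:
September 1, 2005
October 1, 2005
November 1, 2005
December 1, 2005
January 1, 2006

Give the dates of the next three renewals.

Gaps: 30, 31, 30, 31 days — not constant. Every event is on the 1st of the month.
Pattern: the 1st of each month.
Next: February 2006 → February 1, 2006.
March 2006: March 1, 2006.
April 2006: April 1, 2006.

February 1, 2006; March 1, 2006; April 1, 2006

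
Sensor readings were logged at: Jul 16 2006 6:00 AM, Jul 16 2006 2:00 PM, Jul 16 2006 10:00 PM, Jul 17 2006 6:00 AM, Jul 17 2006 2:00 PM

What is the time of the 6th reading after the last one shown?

Jul 19 2006 2:00 PM

The interval is a steady 8 hours (8, 8, 8, 8).
Jul 17 2006 2:00 PM + 8 h = Jul 17 2006 10:00 PM.
Jul 17 2006 10:00 PM + 8 h = Jul 18 2006 6:00 AM.
Jul 18 2006 6:00 AM + 8 h = Jul 18 2006 2:00 PM.
Jul 18 2006 2:00 PM + 8 h = Jul 18 2006 10:00 PM.
Jul 18 2006 10:00 PM + 8 h = Jul 19 2006 6:00 AM.
Jul 19 2006 6:00 AM + 8 h = Jul 19 2006 2:00 PM.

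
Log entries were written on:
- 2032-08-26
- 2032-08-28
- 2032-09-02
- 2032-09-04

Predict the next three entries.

2032-09-09, 2032-09-11, 2032-09-16

Gaps: 2, 5, 2 days — not constant, but cyclic with period 2.
The events fall on every Thursday and Saturday.
Next Thursday: 2032-09-09.
Next Saturday: 2032-09-11.
The following Thursday is 2032-09-16.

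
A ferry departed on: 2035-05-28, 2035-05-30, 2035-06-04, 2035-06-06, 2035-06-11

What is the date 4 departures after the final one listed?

2035-06-25

The gap pattern 2, 5, 2, 5 repeats every 2 events.
These are the Mondays and Wednesdays of each week.
The following Wednesday is 2035-06-13.
Next Monday: 2035-06-18.
Next Wednesday: 2035-06-20.
Next Monday: 2035-06-25.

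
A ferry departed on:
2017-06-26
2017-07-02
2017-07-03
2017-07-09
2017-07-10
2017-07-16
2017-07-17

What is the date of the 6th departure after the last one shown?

The gap pattern 6, 1, 6, 1, 6, 1 repeats every 2 events.
These are the Mondays and Sundays of each week.
The following Sunday is 2017-07-23.
Next Monday: 2017-07-24.
The following Sunday is 2017-07-30.
Next Monday: 2017-07-31.
Next Sunday: 2017-08-06.
Next Monday: 2017-08-07.

2017-08-07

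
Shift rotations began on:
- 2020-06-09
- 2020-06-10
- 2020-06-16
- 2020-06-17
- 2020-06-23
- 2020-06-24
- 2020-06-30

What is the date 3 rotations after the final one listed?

Every event lands on a Tuesday or Wednesday (gaps cycle 1, 6, 1, 6, 1, 6).
So the schedule is: every Tuesday and Wednesday.
Next Wednesday: 2020-07-01.
The following Tuesday is 2020-07-07.
Next Wednesday: 2020-07-08.

2020-07-08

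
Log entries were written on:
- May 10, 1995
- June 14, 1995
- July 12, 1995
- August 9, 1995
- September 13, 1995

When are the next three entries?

These are Wednesdays at 28- or 35-day spacing (35, 28, 28, 35).
The pattern: 2nd Wednesday of the month.
2nd Wednesday of October 1995: October 11, 1995.
November 1995 — 2nd Wednesday is November 8, 1995.
2nd Wednesday of December 1995: December 13, 1995.

October 11, 1995; November 8, 1995; December 13, 1995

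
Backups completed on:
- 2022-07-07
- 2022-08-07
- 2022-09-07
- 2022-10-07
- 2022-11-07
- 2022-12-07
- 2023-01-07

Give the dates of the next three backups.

2023-02-07, 2023-03-07, 2023-04-07

Gaps: 31, 31, 30, 31, 30, 31 days — not constant. Every event is on the 7th of the month.
Pattern: the 7th of each month.
Next: February 2023 → 2023-02-07.
Next: March 2023 → 2023-03-07.
Next: April 2023 → 2023-04-07.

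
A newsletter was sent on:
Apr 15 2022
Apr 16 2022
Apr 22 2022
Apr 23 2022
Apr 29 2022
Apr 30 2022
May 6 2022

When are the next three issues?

May 7 2022, May 13 2022, May 14 2022

Gaps: 1, 6, 1, 6, 1, 6 days — not constant, but cyclic with period 2.
The events fall on every Friday and Saturday.
Next Saturday: May 7 2022.
Next Friday: May 13 2022.
The following Saturday is May 14 2022.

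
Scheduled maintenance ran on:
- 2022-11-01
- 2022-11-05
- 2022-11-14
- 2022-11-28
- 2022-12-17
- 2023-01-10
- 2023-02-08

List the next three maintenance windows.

Gaps: 4, 9, 14, 19, 24, 29 days — each gap is 5 larger than the previous one.
Next gap: 34 days. 2023-02-08 + 34 days = 2023-03-14.
Next gap: 39 days. 2023-03-14 + 39 days = 2023-04-22.
Next gap: 44 days. 2023-04-22 + 44 days = 2023-06-05.

2023-03-14, 2023-04-22, 2023-06-05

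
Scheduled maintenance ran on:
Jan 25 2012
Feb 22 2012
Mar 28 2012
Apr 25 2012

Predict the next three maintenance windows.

May 23 2012, Jun 27 2012, Jul 25 2012

These are Wednesdays at 28- or 35-day spacing (28, 35, 28).
The pattern: 4th Wednesday of the month.
4th Wednesday of May 2012: May 23 2012.
4th Wednesday of June 2012: Jun 27 2012.
4th Wednesday of July 2012: Jul 25 2012.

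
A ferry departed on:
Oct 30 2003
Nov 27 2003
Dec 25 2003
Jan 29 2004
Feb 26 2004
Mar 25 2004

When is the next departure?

Apr 29 2004

Every date is a Thursday; gaps 28, 28, 35, 28, 28 days.
Each is the last Thursday of its month (at least one falls on the 29th or later, ruling out '4th Thursday').
Last Thursday of April 2004: Apr 29 2004.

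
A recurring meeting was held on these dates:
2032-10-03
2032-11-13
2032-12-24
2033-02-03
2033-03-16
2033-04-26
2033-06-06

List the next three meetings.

Gaps between consecutive events: 41, 41, 41, 41, 41, 41 days — a constant 41-day interval.
2033-06-06 + 41 days = 2033-07-17.
2033-07-17 + 41 days = 2033-08-27.
2033-08-27 + 41 days = 2033-10-07.

2033-07-17, 2033-08-27, 2033-10-07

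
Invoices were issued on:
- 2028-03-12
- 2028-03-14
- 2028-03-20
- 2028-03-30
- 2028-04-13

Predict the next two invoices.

The spacing grows by 4 each time: 2, 6, 10, 14 days.
Next gap: 18 days. 2028-04-13 + 18 days = 2028-05-01.
Next gap: 22 days. 2028-05-01 + 22 days = 2028-05-23.

2028-05-01, 2028-05-23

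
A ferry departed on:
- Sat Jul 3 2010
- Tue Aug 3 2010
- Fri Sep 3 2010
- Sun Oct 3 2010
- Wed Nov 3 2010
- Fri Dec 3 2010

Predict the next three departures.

Gaps: 31, 31, 30, 31, 30 days — not constant. Every event is on the 3rd of the month.
Pattern: the 3rd of each month.
Next: January 2011 → Mon Jan 3 2011.
February 2011: Thu Feb 3 2011.
March 2011: Thu Mar 3 2011.

Mon Jan 3 2011, Thu Feb 3 2011, Thu Mar 3 2011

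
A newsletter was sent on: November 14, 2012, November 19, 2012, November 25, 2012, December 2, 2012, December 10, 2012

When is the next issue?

December 19, 2012

Gaps: 5, 6, 7, 8 days — each gap is 1 larger than the previous one.
Next gap: 9 days. December 10, 2012 + 9 days = December 19, 2012.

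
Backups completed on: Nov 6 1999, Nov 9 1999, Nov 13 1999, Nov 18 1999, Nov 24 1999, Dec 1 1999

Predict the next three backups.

Gaps: 3, 4, 5, 6, 7 days — each gap is 1 larger than the previous one.
Next gap: 8 days. Dec 1 1999 + 8 days = Dec 9 1999.
Next gap: 9 days. Dec 9 1999 + 9 days = Dec 18 1999.
Next gap: 10 days. Dec 18 1999 + 10 days = Dec 28 1999.

Dec 9 1999, Dec 18 1999, Dec 28 1999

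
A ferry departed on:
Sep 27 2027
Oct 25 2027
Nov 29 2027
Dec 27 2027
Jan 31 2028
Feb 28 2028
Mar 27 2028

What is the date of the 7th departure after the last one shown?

These are Mondays with 28, 35, 28, 35, 28, 28-day gaps.
Each is the final Monday of its month — Nov 29 2027 is past the 28th, so '4th Monday' doesn't fit.
April 2028 ends with Monday Apr 24 2028.
Last Monday of May 2028: May 29 2028.
Last Monday of June 2028: Jun 26 2028.
Last Monday of July 2028: Jul 31 2028.
Last Monday of August 2028: Aug 28 2028.
Last Monday of September 2028: Sep 25 2028.
October 2028 ends with Monday Oct 30 2028.

Oct 30 2028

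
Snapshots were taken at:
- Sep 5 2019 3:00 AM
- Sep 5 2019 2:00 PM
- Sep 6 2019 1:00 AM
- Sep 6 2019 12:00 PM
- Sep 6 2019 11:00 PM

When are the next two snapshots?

Sep 7 2019 10:00 AM, Sep 7 2019 9:00 PM

Spacing: 11, 11, 11, 11 h — constant 11 h.
Sep 6 2019 11:00 PM + 11 h = Sep 7 2019 10:00 AM.
Sep 7 2019 10:00 AM + 11 h = Sep 7 2019 9:00 PM.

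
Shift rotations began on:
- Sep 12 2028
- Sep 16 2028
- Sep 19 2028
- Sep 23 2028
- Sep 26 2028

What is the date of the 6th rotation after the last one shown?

The gap pattern 4, 3, 4, 3 repeats every 2 events.
These are the Tuesdays and Saturdays of each week.
Next Saturday: Sep 30 2028.
The following Tuesday is Oct 3 2028.
The following Saturday is Oct 7 2028.
Next Tuesday: Oct 10 2028.
Next Saturday: Oct 14 2028.
Next Tuesday: Oct 17 2028.

Oct 17 2028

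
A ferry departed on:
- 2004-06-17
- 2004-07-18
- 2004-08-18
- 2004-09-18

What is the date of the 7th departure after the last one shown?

The spacing is 31, 31, 31 days — always 31 days.
2004-09-18 + 31 days = 2004-10-19.
2004-10-19 + 31 days = 2004-11-19.
2004-11-19 + 31 days = 2004-12-20.
2004-12-20 + 31 days = 2005-01-20.
2005-01-20 + 31 days = 2005-02-20.
2005-02-20 + 31 days = 2005-03-23.
2005-03-23 + 31 days = 2005-04-23.

2005-04-23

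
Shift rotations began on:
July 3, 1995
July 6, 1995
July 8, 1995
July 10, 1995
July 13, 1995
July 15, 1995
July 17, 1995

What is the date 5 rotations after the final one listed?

July 29, 1995

The gap pattern 3, 2, 2, 3, 2, 2 repeats every 3 events.
These are the Mondays, Thursdays and Saturdays of each week.
The following Thursday is July 20, 1995.
The following Saturday is July 22, 1995.
Next Monday: July 24, 1995.
Next Thursday: July 27, 1995.
The following Saturday is July 29, 1995.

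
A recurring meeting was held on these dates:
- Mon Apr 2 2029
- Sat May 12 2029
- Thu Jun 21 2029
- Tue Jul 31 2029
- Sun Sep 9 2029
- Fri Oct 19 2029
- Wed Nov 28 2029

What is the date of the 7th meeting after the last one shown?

The spacing is 40, 40, 40, 40, 40, 40 days — always 40 days.
Wed Nov 28 2029 + 40 days = Mon Jan 7 2030.
Mon Jan 7 2030 + 40 days = Sat Feb 16 2030.
Sat Feb 16 2030 + 40 days = Thu Mar 28 2030.
Thu Mar 28 2030 + 40 days = Tue May 7 2030.
Tue May 7 2030 + 40 days = Sun Jun 16 2030.
Sun Jun 16 2030 + 40 days = Fri Jul 26 2030.
Fri Jul 26 2030 + 40 days = Wed Sep 4 2030.

Wed Sep 4 2030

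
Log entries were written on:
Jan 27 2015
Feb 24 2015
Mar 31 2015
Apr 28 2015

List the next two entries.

May 26 2015, Jun 30 2015

All Tuesdays; the gaps (28, 35, 28) vary with month length.
This is the last Tuesday of each month.
Last Tuesday of May 2015: May 26 2015.
Last Tuesday of June 2015: Jun 30 2015.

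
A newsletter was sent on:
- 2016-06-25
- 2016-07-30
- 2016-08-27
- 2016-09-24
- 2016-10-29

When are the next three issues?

2016-11-26, 2016-12-31, 2017-01-28

Every date is a Saturday; gaps 35, 28, 28, 35 days.
Each is the last Saturday of its month (at least one falls on the 29th or later, ruling out '4th Saturday').
Last Saturday of November 2016: 2016-11-26.
Last Saturday of December 2016: 2016-12-31.
January 2017 ends with Saturday 2017-01-28.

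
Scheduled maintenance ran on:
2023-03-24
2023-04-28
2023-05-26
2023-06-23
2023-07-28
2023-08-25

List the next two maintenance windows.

2023-09-22, 2023-10-27

Gaps: 35, 28, 28, 35, 28 days — a mix of 28 and 35. Every date is a Friday.
Each is the 4th Friday of its month.
September 2023 — 4th Friday is 2023-09-22.
October 2023 — 4th Friday is 2023-10-27.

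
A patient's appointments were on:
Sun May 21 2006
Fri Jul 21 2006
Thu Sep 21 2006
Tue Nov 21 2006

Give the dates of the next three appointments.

Sun Jan 21 2007, Wed Mar 21 2007, Mon May 21 2007

Gaps: 61, 62, 61 days — not constant. Every event is on the 21st of the month.
Pattern: the 21st of every 2 months.
January 2007: Sun Jan 21 2007.
Next: March 2007 → Wed Mar 21 2007.
May 2007: Mon May 21 2007.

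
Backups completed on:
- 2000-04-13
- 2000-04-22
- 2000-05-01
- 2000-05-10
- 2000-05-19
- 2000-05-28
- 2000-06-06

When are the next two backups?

Gaps between consecutive events: 9, 9, 9, 9, 9, 9 days — a constant 9-day interval.
2000-06-06 + 9 days = 2000-06-15.
2000-06-15 + 9 days = 2000-06-24.

2000-06-15, 2000-06-24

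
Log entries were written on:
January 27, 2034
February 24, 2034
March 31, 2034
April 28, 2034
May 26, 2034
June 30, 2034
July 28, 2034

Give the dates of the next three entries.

August 25, 2034; September 29, 2034; October 27, 2034

Every date is a Friday; gaps 28, 35, 28, 28, 35, 28 days.
Each is the last Friday of its month (at least one falls on the 29th or later, ruling out '4th Friday').
Last Friday of August 2034: August 25, 2034.
Last Friday of September 2034: September 29, 2034.
Last Friday of October 2034: October 27, 2034.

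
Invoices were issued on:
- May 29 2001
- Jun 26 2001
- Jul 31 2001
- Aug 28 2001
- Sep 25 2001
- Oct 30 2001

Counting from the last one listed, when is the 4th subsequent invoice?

All Tuesdays; the gaps (28, 35, 28, 28, 35) vary with month length.
This is the last Tuesday of each month.
November 2001 ends with Tuesday Nov 27 2001.
December 2001 ends with Tuesday Dec 25 2001.
Last Tuesday of January 2002: Jan 29 2002.
Last Tuesday of February 2002: Feb 26 2002.

Feb 26 2002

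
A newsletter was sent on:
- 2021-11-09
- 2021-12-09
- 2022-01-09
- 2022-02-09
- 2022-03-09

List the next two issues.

The day-of-month is always 9 (30, 31, 31, 28 days between events).
So this recurs on the 9th of each month.
Next: April 2022 → 2022-04-09.
Next: May 2022 → 2022-05-09.

2022-04-09, 2022-05-09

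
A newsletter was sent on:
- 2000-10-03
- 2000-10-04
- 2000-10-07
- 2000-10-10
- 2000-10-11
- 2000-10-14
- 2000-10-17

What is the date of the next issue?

2000-10-18

Every event lands on a Tuesday or Wednesday or Saturday (gaps cycle 1, 3, 3, 1, 3, 3).
So the schedule is: every Tuesday, Wednesday and Saturday.
Next Wednesday: 2000-10-18.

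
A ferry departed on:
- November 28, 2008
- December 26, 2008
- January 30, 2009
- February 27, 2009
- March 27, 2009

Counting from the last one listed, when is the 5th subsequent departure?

All Fridays; the gaps (28, 35, 28, 28) vary with month length.
This is the last Friday of each month.
April 2009 ends with Friday April 24, 2009.
May 2009 ends with Friday May 29, 2009.
June 2009 ends with Friday June 26, 2009.
Last Friday of July 2009: July 31, 2009.
Last Friday of August 2009: August 28, 2009.

August 28, 2009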